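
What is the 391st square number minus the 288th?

391² = 152881 and 288² = 82944.
Difference: 152881 − 82944 = 69937.

69937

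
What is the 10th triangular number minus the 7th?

27

10·11/2 = 55 and 7·8/2 = 28.
Difference: 55 − 28 = 27.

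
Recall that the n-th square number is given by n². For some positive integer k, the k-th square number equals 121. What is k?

We need n² = 121, so n = √121 = 11.

11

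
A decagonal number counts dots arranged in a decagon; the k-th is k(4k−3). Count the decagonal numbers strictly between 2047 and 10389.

The n-th decagonal number is n(4n−3).
Smallest index with value > 2047: n = 24 (giving 2232).
Largest index with value < 10389: n = 51 (giving 10251).
Indices 24 through 51: 28 terms.

28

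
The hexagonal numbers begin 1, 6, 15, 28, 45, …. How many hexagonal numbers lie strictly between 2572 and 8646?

The n-th hexagonal number is n(2n−1).
Smallest index with value > 2572: n = 37 (giving 2701).
Largest index with value < 8646: n = 65 (giving 8385).
Indices 37 through 65: 29 terms.

29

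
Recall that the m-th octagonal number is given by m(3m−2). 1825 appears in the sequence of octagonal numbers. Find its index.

Set n(3n−2) = 1825, giving 3n² − 2n − 1825 = 0.
The discriminant is 4 + 12·1825 = 21904, and √21904 = 148.
So n = (2 + 148) / 6 = 150/6 = 25.

25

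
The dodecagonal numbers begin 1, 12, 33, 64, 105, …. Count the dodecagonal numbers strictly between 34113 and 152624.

The n-th dodecagonal number is n(5n−4).
Smallest index with value > 34113: n = 84 (giving 34944).
Largest index with value < 152624: n = 175 (giving 152425).
Indices 84 through 175: 92 terms.

92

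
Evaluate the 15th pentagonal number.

The 15th pentagonal number is n(3n−1)/2 with n = 15.
15·(3·15 − 1)/2 = 15·44/2 = 15·22 = 330.

330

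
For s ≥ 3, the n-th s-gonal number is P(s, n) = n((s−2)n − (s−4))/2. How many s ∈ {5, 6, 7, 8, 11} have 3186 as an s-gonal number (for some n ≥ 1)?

2

s = 5: P(5, 46) = 3151 and P(5, 47) = 3290; 3186 is not s-gonal.
s = 6: P(6, 40) = 3160 and P(6, 41) = 3321; 3186 is not s-gonal.
s = 7: P(7, 36) = 3186. ✓
s = 8: P(8, 32) = 3008 and P(8, 33) = 3201; 3186 is not s-gonal.
s = 11: P(11, 27) = 3186. ✓
Hits: s ∈ {7, 11} → 2.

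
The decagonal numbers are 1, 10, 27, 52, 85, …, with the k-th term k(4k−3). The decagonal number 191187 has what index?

Set n(4n−3) = 191187, giving 4n² − 3n − 191187 = 0.
The discriminant is 9 + 16·191187 = 3059001, and √3059001 = 1749.
So n = (3 + 1749) / 8 = 1752/8 = 219.
Check: 219·(4·219 − 3) = 191187. ✓

219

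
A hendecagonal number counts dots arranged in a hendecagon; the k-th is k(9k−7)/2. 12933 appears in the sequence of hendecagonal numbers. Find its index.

54

Set n(9n−7)/2 = 12933, giving 9n² − 7n − 25866 = 0.
The discriminant is 49 + 72·12933 = 931225, and √931225 = 965.
So n = (7 + 965) / 18 = 972/18 = 54.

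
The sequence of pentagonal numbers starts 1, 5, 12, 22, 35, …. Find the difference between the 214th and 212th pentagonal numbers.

214·(3·214 − 1)/2 = 68587 and 212·(3·212 − 1)/2 = 67310.
Difference: 68587 − 67310 = 1277.

1277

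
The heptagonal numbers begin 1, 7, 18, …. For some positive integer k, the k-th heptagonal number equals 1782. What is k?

27

Set n(5n−3)/2 = 1782, giving 5n² − 3n − 3564 = 0.
The discriminant is 9 + 40·1782 = 71289, and √71289 = 267.
So n = (3 + 267) / 10 = 270/10 = 27.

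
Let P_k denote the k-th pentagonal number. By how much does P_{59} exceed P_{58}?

Consecutive pentagonal numbers differ by 3n − 2: here 3·59 − 2 = 175.

175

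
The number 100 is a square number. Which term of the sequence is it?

We need n² = 100, so n = √100 = 10.
Check: 10² = 100. ✓

10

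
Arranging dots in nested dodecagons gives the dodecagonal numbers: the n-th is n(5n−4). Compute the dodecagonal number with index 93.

The 93rd dodecagonal number is n(5n−4) with n = 93.
93·(5·93 − 4) = 93·461 = 42873.

42873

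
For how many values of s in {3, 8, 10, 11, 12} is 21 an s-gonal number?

2

s = 3: P(3, 6) = 21. ✓
s = 8: P(8, 3) = 21. ✓
s = 10: P(10, 2) = 10 and P(10, 3) = 27; 21 is not s-gonal.
s = 11: P(11, 2) = 11 and P(11, 3) = 30; 21 is not s-gonal.
s = 12: P(12, 2) = 12 and P(12, 3) = 33; 21 is not s-gonal.
Hits: s ∈ {3, 8} → 2.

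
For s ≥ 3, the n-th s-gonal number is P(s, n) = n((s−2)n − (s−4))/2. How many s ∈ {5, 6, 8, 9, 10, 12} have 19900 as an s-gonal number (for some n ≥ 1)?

1

s = 5: P(5, 115) = 19780 and P(5, 116) = 20126; 19900 is not s-gonal.
s = 6: P(6, 100) = 19900. ✓
s = 8: P(8, 81) = 19521 and P(8, 82) = 20008; 19900 is not s-gonal.
s = 9: P(9, 75) = 19500 and P(9, 76) = 20026; 19900 is not s-gonal.
s = 10: P(10, 70) = 19390 and P(10, 71) = 19951; 19900 is not s-gonal.
s = 12: P(12, 63) = 19593 and P(12, 64) = 20224; 19900 is not s-gonal.
Hits: s ∈ {6} → 1.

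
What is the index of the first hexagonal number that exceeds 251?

Solve n(2n−1) > 251 for integer n.
The largest n with value ≤ 251 is 11 (since 231 ≤ 251 < 276), so the first above is n = 12, value 276.

12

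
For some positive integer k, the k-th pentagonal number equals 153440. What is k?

320

Set n(3n−1)/2 = 153440, giving 3n² − n − 306880 = 0.
The discriminant is 1 + 24·153440 = 3682561, and √3682561 = 1919.
So n = (1 + 1919) / 6 = 1920/6 = 320.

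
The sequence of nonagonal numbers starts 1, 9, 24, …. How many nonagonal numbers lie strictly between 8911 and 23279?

31

The n-th nonagonal number is n(7n−5)/2.
Smallest index with value > 8911: n = 51 (giving 8976).
Largest index with value < 23279: n = 81 (giving 22761).
Indices 51 through 81: 31 terms.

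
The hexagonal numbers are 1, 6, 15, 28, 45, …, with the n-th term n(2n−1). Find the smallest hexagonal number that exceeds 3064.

Solve n(2n−1) > 3064 for integer n.
The largest n with value ≤ 3064 is 39 (since 3003 ≤ 3064 < 3160), so the first above is n = 40, value 3160.

3160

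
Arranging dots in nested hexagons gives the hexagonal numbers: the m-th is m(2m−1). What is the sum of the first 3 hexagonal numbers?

Σ i(2i−1) = 2Σi² − Σi over i = 1..3.
Σi = 6 and Σi² = 14.
2·14 − 1·6 = 22.

22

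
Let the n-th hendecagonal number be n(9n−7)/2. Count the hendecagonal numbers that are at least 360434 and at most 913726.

168

The n-th hendecagonal number is n(9n−7)/2.
Smallest index with value ≥ 360434: n = 284 (giving 361958).
Largest index with value ≤ 913726: n = 451 (giving 913726).
Indices 284 through 451: 168 terms.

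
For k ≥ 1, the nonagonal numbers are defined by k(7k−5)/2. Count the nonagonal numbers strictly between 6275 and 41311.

66

The n-th nonagonal number is n(7n−5)/2.
Smallest index with value > 6275: n = 43 (giving 6364).
Largest index with value < 41311: n = 108 (giving 40554).
Indices 43 through 108: 66 terms.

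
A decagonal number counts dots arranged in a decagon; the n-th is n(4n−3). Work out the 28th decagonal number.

3052

The 28th decagonal number is n(4n−3) with n = 28.
28·(4·28 − 3) = 28·109 = 3052.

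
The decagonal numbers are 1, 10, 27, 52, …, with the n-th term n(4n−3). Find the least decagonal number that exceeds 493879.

Solve n(4n−3) > 493879 for integer n.
The largest n with value ≤ 493879 is 351 (since 491751 ≤ 493879 < 494560), so the first above is n = 352, value 494560.

494560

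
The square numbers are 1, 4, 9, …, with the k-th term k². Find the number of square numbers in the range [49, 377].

The n-th square number is n².
Smallest index with value ≥ 49: n = 7 (giving 49).
Largest index with value ≤ 377: n = 19 (giving 361).
Indices 7 through 19: 13 terms.

13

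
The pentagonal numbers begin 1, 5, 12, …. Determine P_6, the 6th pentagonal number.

51

The 6th pentagonal number is n(3n−1)/2 with n = 6.
6·(3·6 − 1)/2 = 6·17/2 = 51.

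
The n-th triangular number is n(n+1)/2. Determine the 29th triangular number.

435

The 29th triangular number is n(n+1)/2 with n = 29.
29·30/2 = 870/2 = 435.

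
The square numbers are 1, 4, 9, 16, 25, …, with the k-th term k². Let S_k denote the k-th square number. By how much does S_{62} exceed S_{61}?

123

n² − (n−1)² = 2n − 1, so 62² − 61² = 2·62 − 1 = 123.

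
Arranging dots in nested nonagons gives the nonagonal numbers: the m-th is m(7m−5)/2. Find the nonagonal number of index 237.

The 237th nonagonal number is n(7n−5)/2 with n = 237.
237·(7·237 − 5)/2 = 237·1654/2 = 237·827 = 195999.

195999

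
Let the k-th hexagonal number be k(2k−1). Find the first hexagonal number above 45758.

Solve n(2n−1) > 45758 for integer n.
The largest n with value ≤ 45758 is 151 (since 45451 ≤ 45758 < 46056), so the first above is n = 152, value 46056.

46056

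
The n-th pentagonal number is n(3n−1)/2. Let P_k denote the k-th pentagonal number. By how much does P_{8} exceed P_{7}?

Consecutive pentagonal numbers differ by 3n − 2: here 3·8 − 2 = 22.

22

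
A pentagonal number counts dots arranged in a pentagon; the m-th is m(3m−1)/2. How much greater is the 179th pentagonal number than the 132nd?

179·(3·179 − 1)/2 = 47972 and 132·(3·132 − 1)/2 = 26070.
Difference: 47972 − 26070 = 21902.

21902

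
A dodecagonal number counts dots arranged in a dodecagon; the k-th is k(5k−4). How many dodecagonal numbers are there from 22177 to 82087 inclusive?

62

The n-th dodecagonal number is n(5n−4).
Smallest index with value ≥ 22177: n = 67 (giving 22177).
Largest index with value ≤ 82087: n = 128 (giving 81408).
Indices 67 through 128: 62 terms.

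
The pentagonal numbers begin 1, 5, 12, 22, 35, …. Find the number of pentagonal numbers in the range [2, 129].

The n-th pentagonal number is n(3n−1)/2.
Smallest index with value ≥ 2: n = 2 (giving 5).
Largest index with value ≤ 129: n = 9 (giving 117).
Indices 2 through 9: 8 terms.

8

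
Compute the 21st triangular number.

21·22/2 = 462/2 = 231.

231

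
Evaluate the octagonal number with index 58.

The 58th octagonal number is n(3n−2) with n = 58.
58·(3·58 − 2) = 58·172 = 9976.

9976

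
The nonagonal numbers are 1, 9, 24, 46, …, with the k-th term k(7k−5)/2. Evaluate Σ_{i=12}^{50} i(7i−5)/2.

145444

Σ i(7i−5)/2 = (7Σi² − 5Σi) / 2 over i = 12..50.
Σi = 1275 − 66 = 1209 and Σi² = 42925 − 506 = 42419.
(7·42419 − 5·1209) / 2 = 290888/2 = 145444.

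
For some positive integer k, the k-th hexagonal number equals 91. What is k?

7

Set n(2n−1) = 91, giving 2n² − n − 91 = 0.
The discriminant is 1 + 8·91 = 729, and √729 = 27.
So n = (1 + 27) / 4 = 28/4 = 7.
Check: 7·(2·7 − 1) = 91. ✓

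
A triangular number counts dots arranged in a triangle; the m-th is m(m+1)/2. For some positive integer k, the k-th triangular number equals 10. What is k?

4

Set n(n+1)/2 = 10, giving n² + n − 20 = 0.
So n = (-1 + 9) / 2 = 8/2 = 4.
Check: 4·5/2 = 10. ✓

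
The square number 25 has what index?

We need n² = 25, so n = √25 = 5.

5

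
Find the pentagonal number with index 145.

145·(3·145 − 1)/2 = 145·434/2 = 145·217 = 31465.

31465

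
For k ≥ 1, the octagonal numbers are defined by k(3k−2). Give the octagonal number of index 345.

356385

The 345th octagonal number is n(3n−2) with n = 345.
345·(3·345 − 2) = 345·1033 = 356385.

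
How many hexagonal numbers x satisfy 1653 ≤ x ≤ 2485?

7

The n-th hexagonal number is n(2n−1).
Smallest index with value ≥ 1653: n = 29 (giving 1653).
Largest index with value ≤ 2485: n = 35 (giving 2415).
Indices 29 through 35: 7 terms.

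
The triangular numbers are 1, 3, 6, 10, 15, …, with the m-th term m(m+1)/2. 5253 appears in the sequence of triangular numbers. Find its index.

Set n(n+1)/2 = 5253, giving n² + n − 10506 = 0.
So n = (-1 + 205) / 2 = 204/2 = 102.

102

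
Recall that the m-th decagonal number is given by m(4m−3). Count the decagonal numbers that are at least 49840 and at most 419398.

The n-th decagonal number is n(4n−3).
Smallest index with value ≥ 49840: n = 112 (giving 49840).
Largest index with value ≤ 419398: n = 324 (giving 418932).
Indices 112 through 324: 213 terms.

213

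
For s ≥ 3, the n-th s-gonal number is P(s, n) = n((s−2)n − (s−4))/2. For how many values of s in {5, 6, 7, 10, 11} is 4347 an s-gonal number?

s = 5: P(5, 54) = 4347. ✓
s = 6: P(6, 46) = 4186 and P(6, 47) = 4371; 4347 is not s-gonal.
s = 7: P(7, 42) = 4347. ✓
s = 10: P(10, 33) = 4257 and P(10, 34) = 4522; 4347 is not s-gonal.
s = 11: P(11, 31) = 4216 and P(11, 32) = 4496; 4347 is not s-gonal.
Hits: s ∈ {5, 7} → 2.

2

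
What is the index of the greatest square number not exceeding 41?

6

Solve n² ≤ 41 for integer n.
n = 6 gives 36 ≤ 41, while n = 7 gives 49 > 41; so the answer is index 6.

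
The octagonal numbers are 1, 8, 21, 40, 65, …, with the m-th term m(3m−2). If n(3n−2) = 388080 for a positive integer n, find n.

360

Set n(3n−2) = 388080, giving 3n² − 2n − 388080 = 0.
So n = (2 + 2158) / 6 = 2160/6 = 360.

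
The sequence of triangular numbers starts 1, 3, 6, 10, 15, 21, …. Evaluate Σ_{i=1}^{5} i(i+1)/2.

Σ i(i+1)/2 = (Σi² + Σi) / 2 over i = 1..5.
Σi = 15 and Σi² = 55.
(1·55 + 1·15) / 2 = 70/2 = 35.

35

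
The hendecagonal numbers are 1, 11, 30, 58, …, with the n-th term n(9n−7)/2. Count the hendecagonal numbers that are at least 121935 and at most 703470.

The n-th hendecagonal number is n(9n−7)/2.
Smallest index with value ≥ 121935: n = 165 (giving 121935).
Largest index with value ≤ 703470: n = 395 (giving 700730).
Indices 165 through 395: 231 terms.

231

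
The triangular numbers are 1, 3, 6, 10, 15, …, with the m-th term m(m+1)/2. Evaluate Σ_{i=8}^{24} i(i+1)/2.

Σ i(i+1)/2 = (Σi² + Σi) / 2 over i = 8..24.
Σi = 300 − 28 = 272 and Σi² = 4900 − 140 = 4760.
(1·4760 + 1·272) / 2 = 5032/2 = 2516.

2516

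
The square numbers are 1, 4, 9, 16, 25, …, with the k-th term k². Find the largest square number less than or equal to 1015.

Solve n² ≤ 1015 for integer n.
n = 31 gives 961 ≤ 1015, while n = 32 gives 1024 > 1015; so the answer is 961.

961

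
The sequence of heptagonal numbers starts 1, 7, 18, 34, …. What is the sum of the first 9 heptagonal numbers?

645

Σ i(5i−3)/2 = (5Σi² − 3Σi) / 2 over i = 1..9.
Σi = 45 and Σi² = 285.
(5·285 − 3·45) / 2 = 1290/2 = 645.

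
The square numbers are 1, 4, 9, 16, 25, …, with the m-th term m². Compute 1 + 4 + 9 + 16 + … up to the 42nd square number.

Σ_{i=1}^{42} i² = 42·43·85/6 = 25585.

25585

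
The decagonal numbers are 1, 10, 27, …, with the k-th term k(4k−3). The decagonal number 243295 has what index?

Set n(4n−3) = 243295, giving 4n² − 3n − 243295 = 0.
So n = (3 + 1973) / 8 = 1976/8 = 247.

247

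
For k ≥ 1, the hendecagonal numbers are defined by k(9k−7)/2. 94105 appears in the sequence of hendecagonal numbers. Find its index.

145

Set n(9n−7)/2 = 94105, giving 9n² − 7n − 188210 = 0.
The discriminant is 49 + 72·94105 = 6775609, and √6775609 = 2603.
So n = (7 + 2603) / 18 = 2610/18 = 145.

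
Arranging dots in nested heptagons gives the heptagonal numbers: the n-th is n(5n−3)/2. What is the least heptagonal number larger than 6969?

7209

Solve n(5n−3)/2 > 6969 for integer n.
The largest n with value ≤ 6969 is 53 (since 6943 ≤ 6969 < 7209), so the first above is n = 54, value 7209.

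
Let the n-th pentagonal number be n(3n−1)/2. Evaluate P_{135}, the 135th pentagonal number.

27270

The 135th pentagonal number is n(3n−1)/2 with n = 135.
135·(3·135 − 1)/2 = 135·404/2 = 135·202 = 27270.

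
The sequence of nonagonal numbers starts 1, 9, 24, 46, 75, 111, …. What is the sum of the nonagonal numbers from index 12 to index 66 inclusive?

Σ i(7i−5)/2 = (7Σi² − 5Σi) / 2 over i = 12..66.
Σi = 2211 − 66 = 2145 and Σi² = 98021 − 506 = 97515.
(7·97515 − 5·2145) / 2 = 671880/2 = 335940.

335940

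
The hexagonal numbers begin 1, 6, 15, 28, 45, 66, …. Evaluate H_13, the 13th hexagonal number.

The 13th hexagonal number is n(2n−1) with n = 13.
13·(2·13 − 1) = 13·25 = 325.

325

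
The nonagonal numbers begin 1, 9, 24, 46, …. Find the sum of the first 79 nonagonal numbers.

Σ i(7i−5)/2 = (7Σi² − 5Σi) / 2 over i = 1..79.
Σi = 3160 and Σi² = 167480.
(7·167480 − 5·3160) / 2 = 1156560/2 = 578280.

578280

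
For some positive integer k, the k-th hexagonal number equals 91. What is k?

Set n(2n−1) = 91, giving 2n² − n − 91 = 0.
So n = (1 + 27) / 4 = 28/4 = 7.

7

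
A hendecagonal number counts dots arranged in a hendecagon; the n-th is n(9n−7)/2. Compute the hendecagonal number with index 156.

108966

The 156th hendecagonal number is n(9n−7)/2 with n = 156.
156·(9·156 − 7)/2 = 156·1397/2 = 108966.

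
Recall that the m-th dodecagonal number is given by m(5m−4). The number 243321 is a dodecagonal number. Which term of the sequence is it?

Set n(5n−4) = 243321, giving 5n² − 4n − 243321 = 0.
So n = (4 + 2206) / 10 = 2210/10 = 221.

221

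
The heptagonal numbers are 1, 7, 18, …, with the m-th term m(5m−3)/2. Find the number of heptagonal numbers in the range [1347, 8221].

The n-th heptagonal number is n(5n−3)/2.
Smallest index with value ≥ 1347: n = 24 (giving 1404).
Largest index with value ≤ 8221: n = 57 (giving 8037).
Indices 24 through 57: 34 terms.

34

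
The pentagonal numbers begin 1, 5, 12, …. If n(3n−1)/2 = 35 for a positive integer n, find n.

5

Set n(3n−1)/2 = 35, giving 3n² − n − 70 = 0.
The discriminant is 1 + 24·35 = 841, and √841 = 29.
So n = (1 + 29) / 6 = 30/6 = 5.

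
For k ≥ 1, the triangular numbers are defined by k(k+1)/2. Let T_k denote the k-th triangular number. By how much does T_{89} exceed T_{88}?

Consecutive triangular numbers differ by n: T_{89} − T_{88} = 89.

89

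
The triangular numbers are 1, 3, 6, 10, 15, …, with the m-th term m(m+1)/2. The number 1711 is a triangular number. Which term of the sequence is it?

58

Set n(n+1)/2 = 1711, giving n² + n − 3422 = 0.
The discriminant is 1 + 8·1711 = 13689, and √13689 = 117.
So n = (-1 + 117) / 2 = 116/2 = 58.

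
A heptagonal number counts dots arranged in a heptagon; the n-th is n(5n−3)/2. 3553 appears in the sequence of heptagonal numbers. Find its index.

Set n(5n−3)/2 = 3553, giving 5n² − 3n − 7106 = 0.
The discriminant is 9 + 40·3553 = 142129, and √142129 = 377.
So n = (3 + 377) / 10 = 380/10 = 38.
Check: 38·(5·38 − 3)/2 = 3553. ✓

38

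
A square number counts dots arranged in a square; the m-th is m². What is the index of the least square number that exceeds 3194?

57

Solve n² > 3194 for integer n.
The largest n with value ≤ 3194 is 56 (since 3136 ≤ 3194 < 3249), so the first above is n = 57, value 3249.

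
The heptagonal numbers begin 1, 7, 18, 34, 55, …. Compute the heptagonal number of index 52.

6682

The 52nd heptagonal number is n(5n−3)/2 with n = 52.
52·(5·52 − 3)/2 = 52·257/2 = 6682.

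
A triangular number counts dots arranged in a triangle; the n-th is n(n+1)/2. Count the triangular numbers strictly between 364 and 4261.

The n-th triangular number is n(n+1)/2.
Smallest index with value > 364: n = 27 (giving 378).
Largest index with value < 4261: n = 91 (giving 4186).
Indices 27 through 91: 65 terms.

65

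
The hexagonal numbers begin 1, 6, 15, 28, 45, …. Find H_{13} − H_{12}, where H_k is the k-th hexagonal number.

Consecutive hexagonal numbers differ by 4n − 3: here 4·13 − 3 = 49.

49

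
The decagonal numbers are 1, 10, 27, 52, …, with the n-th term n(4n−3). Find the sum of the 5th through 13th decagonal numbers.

2913

Σ i(4i−3) = 4Σi² − 3Σi over i = 5..13.
Σi = 91 − 10 = 81 and Σi² = 819 − 30 = 789.
4·789 − 3·81 = 2913.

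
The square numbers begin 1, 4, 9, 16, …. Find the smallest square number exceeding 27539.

Solve n² > 27539 for integer n.
The largest n with value ≤ 27539 is 165 (since 27225 ≤ 27539 < 27556), so the first above is n = 166, value 27556.

27556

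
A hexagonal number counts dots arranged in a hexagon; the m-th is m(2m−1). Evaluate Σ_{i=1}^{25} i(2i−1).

Σ i(2i−1) = 2Σi² − Σi over i = 1..25.
Σi = 325 and Σi² = 5525.
2·5525 − 1·325 = 10725.

10725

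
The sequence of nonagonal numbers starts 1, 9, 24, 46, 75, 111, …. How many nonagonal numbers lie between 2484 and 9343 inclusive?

26

The n-th nonagonal number is n(7n−5)/2.
Smallest index with value ≥ 2484: n = 27 (giving 2484).
Largest index with value ≤ 9343: n = 52 (giving 9334).
Indices 27 through 52: 26 terms.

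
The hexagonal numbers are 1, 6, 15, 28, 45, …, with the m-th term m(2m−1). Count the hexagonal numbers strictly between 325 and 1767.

16

The n-th hexagonal number is n(2n−1).
Smallest index with value > 325: n = 14 (giving 378).
Largest index with value < 1767: n = 29 (giving 1653).
Indices 14 through 29: 16 terms.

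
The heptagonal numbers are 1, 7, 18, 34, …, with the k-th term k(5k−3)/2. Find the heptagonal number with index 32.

2512

32·(5·32 − 3)/2 = 32·157/2 = 2512.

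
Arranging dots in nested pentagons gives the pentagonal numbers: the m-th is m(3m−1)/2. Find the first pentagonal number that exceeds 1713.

Solve n(3n−1)/2 > 1713 for integer n.
The largest n with value ≤ 1713 is 33 (since 1617 ≤ 1713 < 1717), so the first above is n = 34, value 1717.

1717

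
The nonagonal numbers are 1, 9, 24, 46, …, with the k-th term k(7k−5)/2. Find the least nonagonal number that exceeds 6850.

Solve n(7n−5)/2 > 6850 for integer n.
The largest n with value ≤ 6850 is 44 (since 6666 ≤ 6850 < 6975), so the first above is n = 45, value 6975.

6975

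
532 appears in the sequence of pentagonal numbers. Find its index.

Set n(3n−1)/2 = 532, giving 3n² − n − 1064 = 0.
So n = (1 + 113) / 6 = 114/6 = 19.

19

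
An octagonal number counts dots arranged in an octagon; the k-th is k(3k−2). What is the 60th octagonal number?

10680

The 60th octagonal number is n(3n−2) with n = 60.
60·(3·60 − 2) = 60·178 = 10680.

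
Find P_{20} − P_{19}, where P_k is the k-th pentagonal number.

Consecutive pentagonal numbers differ by 3n − 2: here 3·20 − 2 = 58.

58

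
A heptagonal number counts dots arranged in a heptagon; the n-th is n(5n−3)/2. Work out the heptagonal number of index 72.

The 72nd heptagonal number is n(5n−3)/2 with n = 72.
72·(5·72 − 3)/2 = 72·357/2 = 12852.

12852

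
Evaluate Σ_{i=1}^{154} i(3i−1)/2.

Σ i(3i−1)/2 = (3Σi² − Σi) / 2 over i = 1..154.
Σi = 11935 and Σi² = 1229305.
(3·1229305 − 1·11935) / 2 = 3675980/2 = 1837990.

1837990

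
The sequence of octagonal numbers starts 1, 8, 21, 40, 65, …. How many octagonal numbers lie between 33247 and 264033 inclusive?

192

The n-th octagonal number is n(3n−2).
Smallest index with value ≥ 33247: n = 106 (giving 33496).
Largest index with value ≤ 264033: n = 297 (giving 264033).
Indices 106 through 297: 192 terms.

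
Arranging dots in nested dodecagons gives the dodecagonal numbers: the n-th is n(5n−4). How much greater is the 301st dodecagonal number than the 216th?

301·(5·301 − 4) = 451801 and 216·(5·216 − 4) = 232416.
Difference: 451801 − 232416 = 219385.

219385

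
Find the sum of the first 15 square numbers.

Σ_{i=1}^{15} i² = 15·16·31/6 = 1240.

1240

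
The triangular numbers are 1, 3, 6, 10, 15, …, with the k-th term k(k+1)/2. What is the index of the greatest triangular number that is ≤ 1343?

Solve n(n+1)/2 ≤ 1343 for integer n.
n = 51 gives 1326 ≤ 1343, while n = 52 gives 1378 > 1343; so the answer is index 51.

51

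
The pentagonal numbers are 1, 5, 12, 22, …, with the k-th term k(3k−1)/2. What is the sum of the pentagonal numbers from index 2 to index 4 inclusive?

Σ i(3i−1)/2 = (3Σi² − Σi) / 2 over i = 2..4.
Σi = 10 − 1 = 9 and Σi² = 30 − 1 = 29.
(3·29 − 1·9) / 2 = 78/2 = 39.

39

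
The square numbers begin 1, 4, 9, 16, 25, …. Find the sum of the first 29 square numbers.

8555

Σ_{i=1}^{29} i² = 29·30·59/6 = 8555.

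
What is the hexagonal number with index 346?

239086

The 346th hexagonal number is n(2n−1) with n = 346.
346·(2·346 − 1) = 346·691 = 239086.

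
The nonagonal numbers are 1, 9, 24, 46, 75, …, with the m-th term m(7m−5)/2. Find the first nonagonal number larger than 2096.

2125

Solve n(7n−5)/2 > 2096 for integer n.
The largest n with value ≤ 2096 is 24 (since 1956 ≤ 2096 < 2125), so the first above is n = 25, value 2125.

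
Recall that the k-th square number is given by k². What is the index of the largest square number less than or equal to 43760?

Solve n² ≤ 43760 for integer n.
n = 209 gives 43681 ≤ 43760, while n = 210 gives 44100 > 43760; so the answer is index 209.

209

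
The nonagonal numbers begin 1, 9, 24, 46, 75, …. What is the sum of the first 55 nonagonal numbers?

Σ i(7i−5)/2 = (7Σi² − 5Σi) / 2 over i = 1..55.
Σi = 1540 and Σi² = 56980.
(7·56980 − 5·1540) / 2 = 391160/2 = 195580.

195580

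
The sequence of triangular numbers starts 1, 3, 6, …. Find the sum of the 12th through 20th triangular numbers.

Σ i(i+1)/2 = (Σi² + Σi) / 2 over i = 12..20.
Σi = 210 − 66 = 144 and Σi² = 2870 − 506 = 2364.
(1·2364 + 1·144) / 2 = 2508/2 = 1254.

1254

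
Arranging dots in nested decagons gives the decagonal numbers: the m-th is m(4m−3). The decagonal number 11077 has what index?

Set n(4n−3) = 11077, giving 4n² − 3n − 11077 = 0.
The discriminant is 9 + 16·11077 = 177241, and √177241 = 421.
So n = (3 + 421) / 8 = 424/8 = 53.

53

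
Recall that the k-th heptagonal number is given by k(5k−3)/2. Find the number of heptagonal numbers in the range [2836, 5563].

14

The n-th heptagonal number is n(5n−3)/2.
Smallest index with value ≥ 2836: n = 34 (giving 2839).
Largest index with value ≤ 5563: n = 47 (giving 5452).
Indices 34 through 47: 14 terms.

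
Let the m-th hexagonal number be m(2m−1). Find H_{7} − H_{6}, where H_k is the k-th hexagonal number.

25

Consecutive hexagonal numbers differ by 4n − 3: here 4·7 − 3 = 25.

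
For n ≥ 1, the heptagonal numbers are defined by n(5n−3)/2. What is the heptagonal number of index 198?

97713

198·(5·198 − 3)/2 = 198·987/2 = 97713.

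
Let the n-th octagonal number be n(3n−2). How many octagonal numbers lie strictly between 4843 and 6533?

The n-th octagonal number is n(3n−2).
Smallest index with value > 4843: n = 41 (giving 4961).
Largest index with value < 6533: n = 46 (giving 6256).
Indices 41 through 46: 6 terms.

6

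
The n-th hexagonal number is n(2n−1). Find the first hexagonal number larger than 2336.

Solve n(2n−1) > 2336 for integer n.
The largest n with value ≤ 2336 is 34 (since 2278 ≤ 2336 < 2415), so the first above is n = 35, value 2415.

2415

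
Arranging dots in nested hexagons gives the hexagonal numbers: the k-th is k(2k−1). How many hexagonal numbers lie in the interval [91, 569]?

The n-th hexagonal number is n(2n−1).
Smallest index with value ≥ 91: n = 7 (giving 91).
Largest index with value ≤ 569: n = 17 (giving 561).
Indices 7 through 17: 11 terms.

11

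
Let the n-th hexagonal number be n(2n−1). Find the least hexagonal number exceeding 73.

91

Solve n(2n−1) > 73 for integer n.
The largest n with value ≤ 73 is 6 (since 66 ≤ 73 < 91), so the first above is n = 7, value 91.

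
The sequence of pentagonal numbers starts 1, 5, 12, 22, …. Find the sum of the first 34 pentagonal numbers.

Σ i(3i−1)/2 = (3Σi² − Σi) / 2 over i = 1..34.
Σi = 595 and Σi² = 13685.
(3·13685 − 1·595) / 2 = 40460/2 = 20230.

20230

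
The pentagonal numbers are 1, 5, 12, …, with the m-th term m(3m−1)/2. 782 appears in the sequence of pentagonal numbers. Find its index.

23

Set n(3n−1)/2 = 782, giving 3n² − n − 1564 = 0.
So n = (1 + 137) / 6 = 138/6 = 23.
Check: 23·(3·23 − 1)/2 = 782. ✓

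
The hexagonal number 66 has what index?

6

Set n(2n−1) = 66, giving 2n² − n − 66 = 0.
The discriminant is 1 + 8·66 = 529, and √529 = 23.
So n = (1 + 23) / 4 = 24/4 = 6.
Check: 6·(2·6 − 1) = 66. ✓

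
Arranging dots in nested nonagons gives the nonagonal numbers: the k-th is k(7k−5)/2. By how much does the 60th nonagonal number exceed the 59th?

414

Consecutive nonagonal numbers differ by 7n − 6: here 7·60 − 6 = 414.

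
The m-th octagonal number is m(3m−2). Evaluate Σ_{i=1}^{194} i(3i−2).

7320105

Σ i(3i−2) = 3Σi² − 2Σi over i = 1..194.
Σi = 18915 and Σi² = 2452645.
3·2452645 − 2·18915 = 7320105.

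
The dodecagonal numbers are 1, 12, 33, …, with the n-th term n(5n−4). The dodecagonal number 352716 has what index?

266

Set n(5n−4) = 352716, giving 5n² − 4n − 352716 = 0.
The discriminant is 16 + 20·352716 = 7054336, and √7054336 = 2656.
So n = (4 + 2656) / 10 = 2660/10 = 266.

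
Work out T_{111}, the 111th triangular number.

6216

The 111th triangular number is n(n+1)/2 with n = 111.
111·112/2 = 12432/2 = 6216.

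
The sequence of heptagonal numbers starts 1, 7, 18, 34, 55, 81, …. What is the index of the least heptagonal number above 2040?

29

Solve n(5n−3)/2 > 2040 for integer n.
The largest n with value ≤ 2040 is 28 (since 1918 ≤ 2040 < 2059), so the first above is n = 29, value 2059.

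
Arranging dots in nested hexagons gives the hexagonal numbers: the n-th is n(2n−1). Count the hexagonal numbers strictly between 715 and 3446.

22

The n-th hexagonal number is n(2n−1).
Smallest index with value > 715: n = 20 (giving 780).
Largest index with value < 3446: n = 41 (giving 3321).
Indices 20 through 41: 22 terms.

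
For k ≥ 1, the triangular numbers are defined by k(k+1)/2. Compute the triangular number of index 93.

4371

The 93rd triangular number is n(n+1)/2 with n = 93.
93·94/2 = 8742/2 = 4371.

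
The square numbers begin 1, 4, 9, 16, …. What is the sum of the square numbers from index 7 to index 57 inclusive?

63274

Σ_{i=7}^{57} i² = 63365 − 91 = 63274.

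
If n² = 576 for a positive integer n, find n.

We need n² = 576, so n = √576 = 24.
Check: 24² = 576. ✓

24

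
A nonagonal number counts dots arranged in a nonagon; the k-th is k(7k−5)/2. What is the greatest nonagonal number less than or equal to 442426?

Solve n(7n−5)/2 ≤ 442426 for integer n.
n = 355 gives 440200 ≤ 442426, while n = 356 gives 442686 > 442426; so the answer is 440200.

440200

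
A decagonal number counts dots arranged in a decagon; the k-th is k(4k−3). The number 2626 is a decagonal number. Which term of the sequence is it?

26

Set n(4n−3) = 2626, giving 4n² − 3n − 2626 = 0.
So n = (3 + 205) / 8 = 208/8 = 26.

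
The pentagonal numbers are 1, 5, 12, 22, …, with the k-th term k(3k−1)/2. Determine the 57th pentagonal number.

The 57th pentagonal number is n(3n−1)/2 with n = 57.
57·(3·57 − 1)/2 = 57·170/2 = 57·85 = 4845.

4845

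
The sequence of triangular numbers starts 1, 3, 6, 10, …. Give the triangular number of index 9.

The 9th triangular number is n(n+1)/2 with n = 9.
9·10/2 = 90/2 = 45.

45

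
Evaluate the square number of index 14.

196

14² = 196.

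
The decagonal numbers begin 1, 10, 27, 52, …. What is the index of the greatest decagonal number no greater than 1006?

Solve n(4n−3) ≤ 1006 for integer n.
n = 16 gives 976 ≤ 1006, while n = 17 gives 1105 > 1006; so the answer is index 16.

16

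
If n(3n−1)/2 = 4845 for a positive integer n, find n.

Set n(3n−1)/2 = 4845, giving 3n² − n − 9690 = 0.
The discriminant is 1 + 24·4845 = 116281, and √116281 = 341.
So n = (1 + 341) / 6 = 342/6 = 57.

57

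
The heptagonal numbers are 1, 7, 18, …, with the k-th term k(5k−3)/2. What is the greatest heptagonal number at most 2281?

2205

Solve n(5n−3)/2 ≤ 2281 for integer n.
n = 30 gives 2205 ≤ 2281, while n = 31 gives 2356 > 2281; so the answer is 2205.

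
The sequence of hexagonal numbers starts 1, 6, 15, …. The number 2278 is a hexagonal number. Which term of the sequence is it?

34

Set n(2n−1) = 2278, giving 2n² − n − 2278 = 0.
The discriminant is 1 + 8·2278 = 18225, and √18225 = 135.
So n = (1 + 135) / 4 = 136/4 = 34.
Check: 34·(2·34 − 1) = 2278. ✓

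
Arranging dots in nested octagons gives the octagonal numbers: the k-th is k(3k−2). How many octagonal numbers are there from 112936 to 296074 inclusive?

The n-th octagonal number is n(3n−2).
Smallest index with value ≥ 112936: n = 195 (giving 113685).
Largest index with value ≤ 296074: n = 314 (giving 295160).
Indices 195 through 314: 120 terms.

120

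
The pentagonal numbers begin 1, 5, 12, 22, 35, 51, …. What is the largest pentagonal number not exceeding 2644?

2625

Solve n(3n−1)/2 ≤ 2644 for integer n.
n = 42 gives 2625 ≤ 2644, while n = 43 gives 2752 > 2644; so the answer is 2625.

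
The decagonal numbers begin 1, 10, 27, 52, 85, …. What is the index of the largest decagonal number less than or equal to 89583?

Solve n(4n−3) ≤ 89583 for integer n.
n = 150 gives 89550 ≤ 89583, while n = 151 gives 90751 > 89583; so the answer is index 150.

150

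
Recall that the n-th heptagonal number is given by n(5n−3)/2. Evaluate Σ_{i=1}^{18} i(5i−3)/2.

Σ i(5i−3)/2 = (5Σi² − 3Σi) / 2 over i = 1..18.
Σi = 171 and Σi² = 2109.
(5·2109 − 3·171) / 2 = 10032/2 = 5016.

5016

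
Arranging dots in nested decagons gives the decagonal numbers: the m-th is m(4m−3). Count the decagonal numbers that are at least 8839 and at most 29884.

The n-th decagonal number is n(4n−3).
Smallest index with value ≥ 8839: n = 48 (giving 9072).
Largest index with value ≤ 29884: n = 86 (giving 29326).
Indices 48 through 86: 39 terms.

39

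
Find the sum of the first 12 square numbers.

Σ_{i=1}^{12} i² = 12·13·25/6 = 650.

650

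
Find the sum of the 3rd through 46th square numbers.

Σ_{i=3}^{46} i² = 33511 − 5 = 33506.

33506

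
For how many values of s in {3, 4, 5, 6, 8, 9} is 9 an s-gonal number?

s = 3: P(3, 3) = 6 and P(3, 4) = 10; 9 is not s-gonal.
s = 4: P(4, 3) = 9. ✓
s = 5: P(5, 2) = 5 and P(5, 3) = 12; 9 is not s-gonal.
s = 6: P(6, 2) = 6 and P(6, 3) = 15; 9 is not s-gonal.
s = 8: P(8, 2) = 8 and P(8, 3) = 21; 9 is not s-gonal.
s = 9: P(9, 2) = 9. ✓
Hits: s ∈ {4, 9} → 2.

2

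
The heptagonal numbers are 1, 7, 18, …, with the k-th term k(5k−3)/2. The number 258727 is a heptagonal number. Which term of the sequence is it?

322

Set n(5n−3)/2 = 258727, giving 5n² − 3n − 517454 = 0.
The discriminant is 9 + 40·258727 = 10349089, and √10349089 = 3217.
So n = (3 + 3217) / 10 = 3220/10 = 322.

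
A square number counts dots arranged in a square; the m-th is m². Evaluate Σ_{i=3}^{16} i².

Σ_{i=3}^{16} i² = 1496 − 5 = 1491.

1491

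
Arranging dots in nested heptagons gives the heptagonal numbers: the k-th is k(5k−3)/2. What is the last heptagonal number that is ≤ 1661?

1651

Solve n(5n−3)/2 ≤ 1661 for integer n.
n = 26 gives 1651 ≤ 1661, while n = 27 gives 1782 > 1661; so the answer is 1651.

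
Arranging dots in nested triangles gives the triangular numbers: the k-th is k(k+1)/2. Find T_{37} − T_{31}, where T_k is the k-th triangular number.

37·38/2 = 703 and 31·32/2 = 496.
Difference: 703 − 496 = 207.

207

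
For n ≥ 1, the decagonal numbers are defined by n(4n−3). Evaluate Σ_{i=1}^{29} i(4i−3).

Σ i(4i−3) = 4Σi² − 3Σi over i = 1..29.
Σi = 435 and Σi² = 8555.
4·8555 − 3·435 = 32915.

32915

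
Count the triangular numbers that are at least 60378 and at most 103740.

The n-th triangular number is n(n+1)/2.
Smallest index with value ≥ 60378: n = 347 (giving 60378).
Largest index with value ≤ 103740: n = 455 (giving 103740).
Indices 347 through 455: 109 terms.

109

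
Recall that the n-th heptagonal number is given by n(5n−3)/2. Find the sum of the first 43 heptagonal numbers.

67166

Σ i(5i−3)/2 = (5Σi² − 3Σi) / 2 over i = 1..43.
Σi = 946 and Σi² = 27434.
(5·27434 − 3·946) / 2 = 134332/2 = 67166.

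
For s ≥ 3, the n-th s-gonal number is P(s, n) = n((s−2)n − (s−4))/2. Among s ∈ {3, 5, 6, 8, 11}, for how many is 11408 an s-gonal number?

s = 3: P(3, 150) = 11325 and P(3, 151) = 11476; 11408 is not s-gonal.
s = 5: P(5, 87) = 11310 and P(5, 88) = 11572; 11408 is not s-gonal.
s = 6: P(6, 75) = 11175 and P(6, 76) = 11476; 11408 is not s-gonal.
s = 8: P(8, 62) = 11408. ✓
s = 11: P(11, 50) = 11075 and P(11, 51) = 11526; 11408 is not s-gonal.
Hits: s ∈ {8} → 1.

1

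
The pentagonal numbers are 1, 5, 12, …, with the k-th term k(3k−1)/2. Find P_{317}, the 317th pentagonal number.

150575

The 317th pentagonal number is n(3n−1)/2 with n = 317.
317·(3·317 − 1)/2 = 317·950/2 = 317·475 = 150575.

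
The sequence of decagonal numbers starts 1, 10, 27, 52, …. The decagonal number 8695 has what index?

Set n(4n−3) = 8695, giving 4n² − 3n − 8695 = 0.
So n = (3 + 373) / 8 = 376/8 = 47.
Check: 47·(4·47 − 3) = 8695. ✓

47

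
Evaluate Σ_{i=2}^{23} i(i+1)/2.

2299

Σ i(i+1)/2 = (Σi² + Σi) / 2 over i = 2..23.
Σi = 276 − 1 = 275 and Σi² = 4324 − 1 = 4323.
(1·4323 + 1·275) / 2 = 4598/2 = 2299.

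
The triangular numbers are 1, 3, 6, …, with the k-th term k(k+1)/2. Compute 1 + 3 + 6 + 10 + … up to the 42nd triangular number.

Σ i(i+1)/2 = (Σi² + Σi) / 2 over i = 1..42.
Σi = 903 and Σi² = 25585.
(1·25585 + 1·903) / 2 = 26488/2 = 13244.

13244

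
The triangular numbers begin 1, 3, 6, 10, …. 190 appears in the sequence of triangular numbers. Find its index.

Set n(n+1)/2 = 190, giving n² + n − 380 = 0.
The discriminant is 1 + 8·190 = 1521, and √1521 = 39.
So n = (-1 + 39) / 2 = 38/2 = 19.

19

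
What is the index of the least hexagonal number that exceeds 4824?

50

Solve n(2n−1) > 4824 for integer n.
The largest n with value ≤ 4824 is 49 (since 4753 ≤ 4824 < 4950), so the first above is n = 50, value 4950.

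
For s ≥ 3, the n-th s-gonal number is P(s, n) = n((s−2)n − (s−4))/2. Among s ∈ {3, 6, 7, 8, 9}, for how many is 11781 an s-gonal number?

3

s = 3: P(3, 153) = 11781. ✓
s = 6: P(6, 77) = 11781. ✓
s = 7: P(7, 68) = 11458 and P(7, 69) = 11799; 11781 is not s-gonal.
s = 8: P(8, 63) = 11781. ✓
s = 9: P(9, 58) = 11629 and P(9, 59) = 12036; 11781 is not s-gonal.
Hits: s ∈ {3, 6, 8} → 3.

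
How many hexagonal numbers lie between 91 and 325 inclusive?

The n-th hexagonal number is n(2n−1).
Smallest index with value ≥ 91: n = 7 (giving 91).
Largest index with value ≤ 325: n = 13 (giving 325).
Indices 7 through 13: 7 terms.

7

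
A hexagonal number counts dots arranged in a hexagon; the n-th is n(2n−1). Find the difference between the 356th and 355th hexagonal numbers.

Consecutive hexagonal numbers differ by 4n − 3: here 4·356 − 3 = 1421.

1421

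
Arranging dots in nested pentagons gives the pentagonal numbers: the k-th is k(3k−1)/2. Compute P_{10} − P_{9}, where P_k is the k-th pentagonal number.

Consecutive pentagonal numbers differ by 3n − 2: here 3·10 − 2 = 28.

28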